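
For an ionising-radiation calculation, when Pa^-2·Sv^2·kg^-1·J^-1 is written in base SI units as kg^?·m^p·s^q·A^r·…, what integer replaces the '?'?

Pa = N/m² (pressure = force per area),
    = kg·m⁻¹·s⁻².
So Pa⁻² = kg⁻²·m²·s⁴.
Sv = J/kg (equivalent dose = energy per mass),
    = m²·s⁻².
So Sv² = m⁴·s⁻⁴.
J = N·m (work = force × distance),
    = kg·m²·s⁻².
So J⁻¹ = kg⁻¹·m⁻²·s².
Combining: Pa⁻²·Sv²·kg⁻¹·J⁻¹ = (kg⁻²·m²·s⁴) · (m⁴·s⁻⁴) · kg⁻¹ · (kg⁻¹·m⁻²·s²) = kg⁻⁴·m⁴·s².
The exponent of kg is -4.

-4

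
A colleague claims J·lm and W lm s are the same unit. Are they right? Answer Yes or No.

Yes

Left side:
  J = N·m (work = force × distance),
      = kg·m²·s⁻².
  lm = cd·sr = cd (luminous flux; sr is dimensionless).
  Combining: J·lm = (kg·m²·s⁻²) · cd = kg·m²·s⁻²·cd.
Right side:
  W = J/s (power = energy per time),
      = kg·m²·s⁻³.
  lm = cd·sr = cd (luminous flux; sr is dimensionless).
  Combining: W·lm·s = (kg·m²·s⁻³) · cd · s = kg·m²·s⁻²·cd.
Both reduce to kg·m²·s⁻²·cd.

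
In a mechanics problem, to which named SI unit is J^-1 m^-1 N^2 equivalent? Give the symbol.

J = kg·m²·s⁻².
So J⁻¹ = kg⁻¹·m⁻²·s².
N = kg·m·s⁻².
So N² = kg²·m²·s⁻⁴.
Combining: J⁻¹·m⁻¹·N² = (kg⁻¹·m⁻²·s²) · m⁻¹ · (kg²·m²·s⁻⁴) = kg·m⁻¹·s⁻².
kg·m⁻¹·s⁻² is the base-SI form of the pascal.

Pa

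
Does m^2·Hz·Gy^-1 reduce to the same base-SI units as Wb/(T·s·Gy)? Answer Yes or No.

Yes

Left side:
  Hz = 1/s = s⁻¹ (frequency is cycles per second).
  Gy = J/kg (absorbed dose = energy per mass),
      = m²·s⁻².
  So Gy⁻¹ = m⁻²·s².
  Combining: m²·Hz·Gy⁻¹ = m² · s⁻¹ · (m⁻²·s²) = s.
Right side:
  T = kg·s⁻²·A⁻¹.
  So T⁻¹ = kg⁻¹·s²·A.
  Wb = kg·m²·s⁻²·A⁻¹.
  Gy = m²·s⁻².
  So Gy⁻¹ = m⁻²·s².
  Combining: T⁻¹·s⁻¹·Wb·Gy⁻¹ = (kg⁻¹·s²·A) · s⁻¹ · (kg·m²·s⁻²·A⁻¹) · (m⁻²·s²) = s.
Both reduce to s.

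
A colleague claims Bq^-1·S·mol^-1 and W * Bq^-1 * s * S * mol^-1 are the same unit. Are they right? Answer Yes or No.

No

Left side:
  Bq = s⁻¹.
  So Bq⁻¹ = s.
  S = kg⁻¹·m⁻²·s³·A².
  Combining: Bq⁻¹·S·mol⁻¹ = s · (kg⁻¹·m⁻²·s³·A²) · mol⁻¹ = kg⁻¹·m⁻²·s⁴·A²·mol⁻¹.
Right side:
  W = J/s (power = energy per time),
      = kg·m²·s⁻³.
  Bq = 1/s = s⁻¹ (activity is decays per second).
  So Bq⁻¹ = s.
  S = 1/Ω (conductance is reciprocal resistance),
      = kg⁻¹·m⁻²·s³·A².
  Combining: W·Bq⁻¹·s·S·mol⁻¹ = (kg·m²·s⁻³) · s · s · (kg⁻¹·m⁻²·s³·A²) · mol⁻¹ = s²·A²·mol⁻¹.
Left is kg⁻¹·m⁻²·s⁴·A²·mol⁻¹; right is s²·A²·mol⁻¹ — different.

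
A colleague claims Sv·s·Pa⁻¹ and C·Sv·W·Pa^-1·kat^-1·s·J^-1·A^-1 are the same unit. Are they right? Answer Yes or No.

No

Left side:
  Sv = J/kg (equivalent dose = energy per mass),
      = m²·s⁻².
  Pa = N/m² (pressure = force per area),
      = kg·m⁻¹·s⁻².
  So Pa⁻¹ = kg⁻¹·m·s².
  Combining: Sv·s·Pa⁻¹ = (m²·s⁻²) · s · (kg⁻¹·m·s²) = kg⁻¹·m³·s.
Right side:
  C = A·s = s·A (charge = current × time).
  Sv = J/kg (equivalent dose = energy per mass),
      = m²·s⁻².
  W = J/s (power = energy per time),
      = kg·m²·s⁻³.
  Pa = N/m² (pressure = force per area),
      = kg·m⁻¹·s⁻².
  So Pa⁻¹ = kg⁻¹·m·s².
  kat = mol/s = s⁻¹·mol (catalytic activity).
  So kat⁻¹ = s·mol⁻¹.
  J = N·m (work = force × distance),
      = kg·m²·s⁻².
  So J⁻¹ = kg⁻¹·m⁻²·s².
  Combining: C·Sv·W·Pa⁻¹·kat⁻¹·s·J⁻¹·A⁻¹ = (s·A) · (m²·s⁻²) · (kg·m²·s⁻³) · (kg⁻¹·m·s²) · (s·mol⁻¹) · s · (kg⁻¹·m⁻²·s²) · A⁻¹ = kg⁻¹·m³·s²·mol⁻¹.
Left is kg⁻¹·m³·s; right is kg⁻¹·m³·s²·mol⁻¹ — different.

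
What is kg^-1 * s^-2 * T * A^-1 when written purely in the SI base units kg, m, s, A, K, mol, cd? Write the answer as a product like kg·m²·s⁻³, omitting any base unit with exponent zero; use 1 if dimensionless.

s⁻⁴·A⁻²

T = kg·s⁻²·A⁻¹.
Combining: kg⁻¹·s⁻²·T·A⁻¹ = kg⁻¹ · s⁻² · (kg·s⁻²·A⁻¹) · A⁻¹ = s⁻⁴·A⁻².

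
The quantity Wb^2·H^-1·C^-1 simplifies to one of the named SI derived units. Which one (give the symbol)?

V

Wb = kg·m²·s⁻²·A⁻¹.
So Wb² = kg²·m⁴·s⁻⁴·A⁻².
H = kg·m²·s⁻²·A⁻².
So H⁻¹ = kg⁻¹·m⁻²·s²·A².
C = s·A.
So C⁻¹ = s⁻¹·A⁻¹.
Combining: Wb²·H⁻¹·C⁻¹ = (kg²·m⁴·s⁻⁴·A⁻²) · (kg⁻¹·m⁻²·s²·A²) · (s⁻¹·A⁻¹) = kg·m²·s⁻³·A⁻¹.
kg·m²·s⁻³·A⁻¹ is the base-SI form of the volt.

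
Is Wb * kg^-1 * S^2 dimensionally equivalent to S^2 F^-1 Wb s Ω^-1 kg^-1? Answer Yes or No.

Left side:
  Wb = V·s (flux: a volt is a weber per second),
      = kg·m²·s⁻²·A⁻¹.
  S = 1/Ω (conductance is reciprocal resistance),
      = kg⁻¹·m⁻²·s³·A².
  So S² = kg⁻²·m⁻⁴·s⁶·A⁴.
  Combining: Wb·kg⁻¹·S² = (kg·m²·s⁻²·A⁻¹) · kg⁻¹ · (kg⁻²·m⁻⁴·s⁶·A⁴) = kg⁻²·m⁻²·s⁴·A³.
Right side:
  S = 1/Ω (conductance is reciprocal resistance),
      = kg⁻¹·m⁻²·s³·A².
  So S² = kg⁻²·m⁻⁴·s⁶·A⁴.
  F = C/V (capacitance = charge per voltage),
      = A·s/(kg·m²·s⁻³·A⁻¹) (substituting C and V),
      = kg⁻¹·m⁻²·s⁴·A².
  So F⁻¹ = kg·m²·s⁻⁴·A⁻².
  Wb = V·s (flux: a volt is a weber per second),
      = kg·m²·s⁻²·A⁻¹.
  Ω = V/A (resistance = voltage per current),
      = kg·m²·s⁻³·A⁻².
  So Ω⁻¹ = kg⁻¹·m⁻²·s³·A².
  Combining: S²·F⁻¹·Wb·s·Ω⁻¹·kg⁻¹ = (kg⁻²·m⁻⁴·s⁶·A⁴) · (kg·m²·s⁻⁴·A⁻²) · (kg·m²·s⁻²·A⁻¹) · s · (kg⁻¹·m⁻²·s³·A²) · kg⁻¹ = kg⁻²·m⁻²·s⁴·A³.
Both reduce to kg⁻²·m⁻²·s⁴·A³.

Yes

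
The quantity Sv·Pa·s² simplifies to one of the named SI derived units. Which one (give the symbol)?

Sv = J/kg (equivalent dose = energy per mass),
    = m²·s⁻².
Pa = N/m² (pressure = force per area),
    = kg·m⁻¹·s⁻².
Combining: Sv·Pa·s² = (m²·s⁻²) · (kg·m⁻¹·s⁻²) · s² = kg·m·s⁻².
kg·m·s⁻² is the base-SI form of the newton.

N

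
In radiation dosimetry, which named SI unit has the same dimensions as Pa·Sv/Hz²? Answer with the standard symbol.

Pa = N/m² (pressure = force per area),
    = kg·m⁻¹·s⁻².
Hz = 1/s = s⁻¹ (frequency is cycles per second).
So Hz⁻² = s².
Sv = J/kg (equivalent dose = energy per mass),
    = m²·s⁻².
Combining: Pa·Hz⁻²·Sv = (kg·m⁻¹·s⁻²) · s² · (m²·s⁻²) = kg·m·s⁻².
kg·m·s⁻² is the base-SI form of the newton.

N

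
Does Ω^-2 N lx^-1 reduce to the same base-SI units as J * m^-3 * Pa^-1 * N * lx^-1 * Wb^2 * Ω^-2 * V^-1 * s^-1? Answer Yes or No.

Left side:
  Ω = V/A (resistance = voltage per current),
      = kg·m²·s⁻³·A⁻².
  So Ω⁻² = kg⁻²·m⁻⁴·s⁶·A⁴.
  N = kg·m/s² = kg·m·s⁻² (force = mass × acceleration).
  lx = lm/m² (illuminance = luminous flux per area),
      = m⁻²·cd.
  So lx⁻¹ = m²·cd⁻¹.
  Combining: Ω⁻²·N·lx⁻¹ = (kg⁻²·m⁻⁴·s⁶·A⁴) · (kg·m·s⁻²) · (m²·cd⁻¹) = kg⁻¹·m⁻¹·s⁴·A⁴·cd⁻¹.
Right side:
  J = N·m (work = force × distance),
      = kg·m²·s⁻².
  Pa = N/m² (pressure = force per area),
      = kg·m⁻¹·s⁻².
  So Pa⁻¹ = kg⁻¹·m·s².
  N = kg·m/s² = kg·m·s⁻² (force = mass × acceleration).
  lx = lm/m² (illuminance = luminous flux per area),
      = m⁻²·cd.
  So lx⁻¹ = m²·cd⁻¹.
  Wb = V·s (flux: a volt is a weber per second),
      = kg·m²·s⁻²·A⁻¹.
  So Wb² = kg²·m⁴·s⁻⁴·A⁻².
  Ω = V/A (resistance = voltage per current),
      = kg·m²·s⁻³·A⁻².
  So Ω⁻² = kg⁻²·m⁻⁴·s⁶·A⁴.
  V = W/A (potential = power per current),
      = kg·m²·s⁻³·A⁻¹.
  So V⁻¹ = kg⁻¹·m⁻²·s³·A.
  Combining: J·m⁻³·Pa⁻¹·N·lx⁻¹·Wb²·Ω⁻²·V⁻¹·s⁻¹ = (kg·m²·s⁻²) · m⁻³ · (kg⁻¹·m·s²) · (kg·m·s⁻²) · (m²·cd⁻¹) · (kg²·m⁴·s⁻⁴·A⁻²) · (kg⁻²·m⁻⁴·s⁶·A⁴) · (kg⁻¹·m⁻²·s³·A) · s⁻¹ = m·s²·A³·cd⁻¹.
Left is kg⁻¹·m⁻¹·s⁴·A⁴·cd⁻¹; right is m·s²·A³·cd⁻¹ — different.

No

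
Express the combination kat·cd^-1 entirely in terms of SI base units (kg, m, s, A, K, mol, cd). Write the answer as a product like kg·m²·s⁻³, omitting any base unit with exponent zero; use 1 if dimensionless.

s⁻¹·mol·cd⁻¹

kat = s⁻¹·mol.
Combining: kat·cd⁻¹ = (s⁻¹·mol) · cd⁻¹ = s⁻¹·mol·cd⁻¹.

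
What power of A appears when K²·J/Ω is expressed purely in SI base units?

J = kg·m²·s⁻².
Ω = kg·m²·s⁻³·A⁻².
So Ω⁻¹ = kg⁻¹·m⁻²·s³·A².
Combining: K²·J·Ω⁻¹ = K² · (kg·m²·s⁻²) · (kg⁻¹·m⁻²·s³·A²) = s·A²·K².
The exponent of A is 2.

2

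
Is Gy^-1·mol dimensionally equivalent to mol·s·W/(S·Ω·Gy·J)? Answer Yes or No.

Yes

Left side:
  Gy = m²·s⁻².
  So Gy⁻¹ = m⁻²·s².
  Combining: Gy⁻¹·mol = (m⁻²·s²) · mol = m⁻²·s²·mol.
Right side:
  S = 1/Ω (conductance is reciprocal resistance),
      = kg⁻¹·m⁻²·s³·A².
  So S⁻¹ = kg·m²·s⁻³·A⁻².
  Ω = V/A (resistance = voltage per current),
      = kg·m²·s⁻³·A⁻².
  So Ω⁻¹ = kg⁻¹·m⁻²·s³·A².
  Gy = J/kg (absorbed dose = energy per mass),
      = m²·s⁻².
  So Gy⁻¹ = m⁻²·s².
  W = J/s (power = energy per time),
      = kg·m²·s⁻³.
  J = N·m (work = force × distance),
      = kg·m²·s⁻².
  So J⁻¹ = kg⁻¹·m⁻²·s².
  Combining: S⁻¹·Ω⁻¹·Gy⁻¹·mol·s·W·J⁻¹ = (kg·m²·s⁻³·A⁻²) · (kg⁻¹·m⁻²·s³·A²) · (m⁻²·s²) · mol · s · (kg·m²·s⁻³) · (kg⁻¹·m⁻²·s²) = m⁻²·s²·mol.
Both reduce to m⁻²·s²·mol.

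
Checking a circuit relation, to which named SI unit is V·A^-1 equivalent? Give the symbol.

Ω

V = W/A (potential = power per current),
    = kg·m²·s⁻³·A⁻¹.
Combining: V·A⁻¹ = (kg·m²·s⁻³·A⁻¹) · A⁻¹ = kg·m²·s⁻³·A⁻².
kg·m²·s⁻³·A⁻² is the base-SI form of the ohm.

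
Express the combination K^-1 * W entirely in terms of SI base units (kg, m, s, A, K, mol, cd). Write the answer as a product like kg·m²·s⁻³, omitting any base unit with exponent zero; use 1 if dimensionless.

kg·m²·s⁻³·K⁻¹

W = J/s (power = energy per time),
    = kg·m²·s⁻³.
Combining: K⁻¹·W = K⁻¹ · (kg·m²·s⁻³) = kg·m²·s⁻³·K⁻¹.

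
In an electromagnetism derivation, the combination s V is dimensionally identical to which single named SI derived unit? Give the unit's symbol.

Wb

V = kg·m²·s⁻³·A⁻¹.
Combining: s·V = s · (kg·m²·s⁻³·A⁻¹) = kg·m²·s⁻²·A⁻¹.
kg·m²·s⁻²·A⁻¹ is the base-SI form of the weber.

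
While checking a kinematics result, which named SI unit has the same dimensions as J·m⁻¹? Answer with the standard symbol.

J = kg·m²·s⁻².
Combining: J·m⁻¹ = (kg·m²·s⁻²) · m⁻¹ = kg·m·s⁻².
kg·m·s⁻² is the base-SI form of the newton.

N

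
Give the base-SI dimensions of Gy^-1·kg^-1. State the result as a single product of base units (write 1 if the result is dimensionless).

Gy = J/kg (absorbed dose = energy per mass),
    = m²·s⁻².
So Gy⁻¹ = m⁻²·s².
Combining: Gy⁻¹·kg⁻¹ = (m⁻²·s²) · kg⁻¹ = kg⁻¹·m⁻²·s².

kg⁻¹·m⁻²·s²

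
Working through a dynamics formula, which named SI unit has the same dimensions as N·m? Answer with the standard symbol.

N = kg·m/s² = kg·m·s⁻² (force = mass × acceleration).
Combining: N·m = (kg·m·s⁻²) · m = kg·m²·s⁻².
kg·m²·s⁻² is the base-SI form of the joule.

J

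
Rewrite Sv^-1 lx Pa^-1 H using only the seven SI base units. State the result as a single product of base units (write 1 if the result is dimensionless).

m⁻¹·s²·A⁻²·cd

Sv = J/kg (equivalent dose = energy per mass),
    = m²·s⁻².
So Sv⁻¹ = m⁻²·s².
lx = lm/m² (illuminance = luminous flux per area),
    = m⁻²·cd.
Pa = N/m² (pressure = force per area),
    = kg·m⁻¹·s⁻².
So Pa⁻¹ = kg⁻¹·m·s².
H = Wb/A (inductance = flux per current),
    = kg·m²·s⁻²·A⁻².
Combining: Sv⁻¹·lx·Pa⁻¹·H = (m⁻²·s²) · (m⁻²·cd) · (kg⁻¹·m·s²) · (kg·m²·s⁻²·A⁻²) = m⁻¹·s²·A⁻²·cd.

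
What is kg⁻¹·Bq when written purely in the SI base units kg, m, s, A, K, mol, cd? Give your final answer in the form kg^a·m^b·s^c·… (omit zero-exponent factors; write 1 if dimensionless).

kg⁻¹·s⁻¹

Bq = 1/s = s⁻¹ (activity is decays per second).
Combining: kg⁻¹·Bq = kg⁻¹ · s⁻¹ = kg⁻¹·s⁻¹.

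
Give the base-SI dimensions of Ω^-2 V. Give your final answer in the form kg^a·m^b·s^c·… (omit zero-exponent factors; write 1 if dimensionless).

kg⁻¹·m⁻²·s³·A³

Ω = kg·m²·s⁻³·A⁻².
So Ω⁻² = kg⁻²·m⁻⁴·s⁶·A⁴.
V = kg·m²·s⁻³·A⁻¹.
Combining: Ω⁻²·V = (kg⁻²·m⁻⁴·s⁶·A⁴) · (kg·m²·s⁻³·A⁻¹) = kg⁻¹·m⁻²·s³·A³.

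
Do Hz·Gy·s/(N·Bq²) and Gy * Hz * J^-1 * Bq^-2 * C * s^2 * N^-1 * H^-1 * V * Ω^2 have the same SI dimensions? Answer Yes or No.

Left side:
  Hz = 1/s = s⁻¹ (frequency is cycles per second).
  Gy = J/kg (absorbed dose = energy per mass),
      = m²·s⁻².
  N = kg·m/s² = kg·m·s⁻² (force = mass × acceleration).
  So N⁻¹ = kg⁻¹·m⁻¹·s².
  Bq = 1/s = s⁻¹ (activity is decays per second).
  So Bq⁻² = s².
  Combining: Hz·Gy·s·N⁻¹·Bq⁻² = s⁻¹ · (m²·s⁻²) · s · (kg⁻¹·m⁻¹·s²) · s² = kg⁻¹·m·s².
Right side:
  Gy = J/kg (absorbed dose = energy per mass),
      = m²·s⁻².
  Hz = 1/s = s⁻¹ (frequency is cycles per second).
  J = N·m (work = force × distance),
      = kg·m²·s⁻².
  So J⁻¹ = kg⁻¹·m⁻²·s².
  Bq = 1/s = s⁻¹ (activity is decays per second).
  So Bq⁻² = s².
  C = A·s = s·A (charge = current × time).
  N = kg·m/s² = kg·m·s⁻² (force = mass × acceleration).
  So N⁻¹ = kg⁻¹·m⁻¹·s².
  H = Wb/A (inductance = flux per current),
      = kg·m²·s⁻²·A⁻².
  So H⁻¹ = kg⁻¹·m⁻²·s²·A².
  V = W/A (potential = power per current),
      = kg·m²·s⁻³·A⁻¹.
  Ω = V/A (resistance = voltage per current),
      = kg·m²·s⁻³·A⁻².
  So Ω² = kg²·m⁴·s⁻⁶·A⁻⁴.
  Combining: Gy·Hz·J⁻¹·Bq⁻²·C·s²·N⁻¹·H⁻¹·V·Ω² = (m²·s⁻²) · s⁻¹ · (kg⁻¹·m⁻²·s²) · s² · (s·A) · s² · (kg⁻¹·m⁻¹·s²) · (kg⁻¹·m⁻²·s²·A²) · (kg·m²·s⁻³·A⁻¹) · (kg²·m⁴·s⁻⁶·A⁻⁴) = m³·s⁻¹·A⁻².
Left is kg⁻¹·m·s²; right is m³·s⁻¹·A⁻² — different.

No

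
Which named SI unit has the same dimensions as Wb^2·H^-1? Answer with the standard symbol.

J

Wb = V·s (flux: a volt is a weber per second),
    = kg·m²·s⁻²·A⁻¹.
So Wb² = kg²·m⁴·s⁻⁴·A⁻².
H = Wb/A (inductance = flux per current),
    = kg·m²·s⁻²·A⁻².
So H⁻¹ = kg⁻¹·m⁻²·s²·A².
Combining: Wb²·H⁻¹ = (kg²·m⁴·s⁻⁴·A⁻²) · (kg⁻¹·m⁻²·s²·A²) = kg·m²·s⁻².
kg·m²·s⁻² is the base-SI form of the joule.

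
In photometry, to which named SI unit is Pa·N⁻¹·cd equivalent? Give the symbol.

lx

Pa = kg·m⁻¹·s⁻².
N = kg·m·s⁻².
So N⁻¹ = kg⁻¹·m⁻¹·s².
Combining: Pa·N⁻¹·cd = (kg·m⁻¹·s⁻²) · (kg⁻¹·m⁻¹·s²) · cd = m⁻²·cd.
m⁻²·cd is the base-SI form of the lux.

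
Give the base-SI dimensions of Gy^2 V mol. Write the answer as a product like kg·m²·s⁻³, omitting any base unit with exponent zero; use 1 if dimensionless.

kg·m⁶·s⁻⁷·A⁻¹·mol

Gy = m²·s⁻².
So Gy² = m⁴·s⁻⁴.
V = kg·m²·s⁻³·A⁻¹.
Combining: Gy²·V·mol = (m⁴·s⁻⁴) · (kg·m²·s⁻³·A⁻¹) · mol = kg·m⁶·s⁻⁷·A⁻¹·mol.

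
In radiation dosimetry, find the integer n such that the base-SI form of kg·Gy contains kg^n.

Gy = m²·s⁻².
Combining: kg·Gy = kg · (m²·s⁻²) = kg·m²·s⁻².
The exponent of kg is 1.

1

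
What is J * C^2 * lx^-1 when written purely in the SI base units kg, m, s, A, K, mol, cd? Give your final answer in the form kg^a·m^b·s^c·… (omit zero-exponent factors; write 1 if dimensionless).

kg·m⁴·A²·cd⁻¹

J = N·m (work = force × distance),
    = kg·m²·s⁻².
C = A·s = s·A (charge = current × time).
So C² = s²·A².
lx = lm/m² (illuminance = luminous flux per area),
    = m⁻²·cd.
So lx⁻¹ = m²·cd⁻¹.
Combining: J·C²·lx⁻¹ = (kg·m²·s⁻²) · (s²·A²) · (m²·cd⁻¹) = kg·m⁴·A²·cd⁻¹.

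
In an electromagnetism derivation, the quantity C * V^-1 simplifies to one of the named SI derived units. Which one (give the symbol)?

C = A·s = s·A (charge = current × time).
V = W/A (potential = power per current),
    = kg·m²·s⁻³·A⁻¹.
So V⁻¹ = kg⁻¹·m⁻²·s³·A.
Combining: C·V⁻¹ = (s·A) · (kg⁻¹·m⁻²·s³·A) = kg⁻¹·m⁻²·s⁴·A².
kg⁻¹·m⁻²·s⁴·A² is the base-SI form of the farad.

F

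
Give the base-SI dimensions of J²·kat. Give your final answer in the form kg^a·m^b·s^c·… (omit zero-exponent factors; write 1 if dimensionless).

kg²·m⁴·s⁻⁵·mol

J = N·m (work = force × distance),
    = kg·m²·s⁻².
So J² = kg²·m⁴·s⁻⁴.
kat = mol/s = s⁻¹·mol (catalytic activity).
Combining: J²·kat = (kg²·m⁴·s⁻⁴) · (s⁻¹·mol) = kg²·m⁴·s⁻⁵·mol.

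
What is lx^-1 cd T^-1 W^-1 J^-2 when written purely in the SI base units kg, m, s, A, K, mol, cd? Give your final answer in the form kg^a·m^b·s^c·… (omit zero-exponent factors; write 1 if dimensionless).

kg⁻⁴·m⁻⁴·s⁹·A

lx = lm/m² (illuminance = luminous flux per area),
    = m⁻²·cd.
So lx⁻¹ = m²·cd⁻¹.
T = Wb/m² (flux density = flux per area),
    = kg·s⁻²·A⁻¹.
So T⁻¹ = kg⁻¹·s²·A.
W = J/s (power = energy per time),
    = kg·m²·s⁻³.
So W⁻¹ = kg⁻¹·m⁻²·s³.
J = N·m (work = force × distance),
    = kg·m²·s⁻².
So J⁻² = kg⁻²·m⁻⁴·s⁴.
Combining: lx⁻¹·cd·T⁻¹·W⁻¹·J⁻² = (m²·cd⁻¹) · cd · (kg⁻¹·s²·A) · (kg⁻¹·m⁻²·s³) · (kg⁻²·m⁻⁴·s⁴) = kg⁻⁴·m⁻⁴·s⁹·A.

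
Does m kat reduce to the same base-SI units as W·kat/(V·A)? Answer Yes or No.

No

Left side:
  kat = s⁻¹·mol.
  Combining: m·kat = m · (s⁻¹·mol) = m·s⁻¹·mol.
Right side:
  V = W/A (potential = power per current),
      = kg·m²·s⁻³·A⁻¹.
  So V⁻¹ = kg⁻¹·m⁻²·s³·A.
  W = J/s (power = energy per time),
      = kg·m²·s⁻³.
  kat = mol/s = s⁻¹·mol (catalytic activity).
  Combining: V⁻¹·A⁻¹·W·kat = (kg⁻¹·m⁻²·s³·A) · A⁻¹ · (kg·m²·s⁻³) · (s⁻¹·mol) = s⁻¹·mol.
Left is m·s⁻¹·mol; right is s⁻¹·mol — different.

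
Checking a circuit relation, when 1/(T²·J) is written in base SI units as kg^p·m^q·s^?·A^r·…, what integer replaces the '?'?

T = Wb/m² (flux density = flux per area),
    = kg·s⁻²·A⁻¹.
So T⁻² = kg⁻²·s⁴·A².
J = N·m (work = force × distance),
    = kg·m²·s⁻².
So J⁻¹ = kg⁻¹·m⁻²·s².
Combining: T⁻²·J⁻¹ = (kg⁻²·s⁴·A²) · (kg⁻¹·m⁻²·s²) = kg⁻³·m⁻²·s⁶·A².
The exponent of s is 6.

6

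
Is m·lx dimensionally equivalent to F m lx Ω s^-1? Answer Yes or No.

Yes

Left side:
  lx = m⁻²·cd.
  Combining: m·lx = m · (m⁻²·cd) = m⁻¹·cd.
Right side:
  F = C/V (capacitance = charge per voltage),
      = A·s/(kg·m²·s⁻³·A⁻¹) (substituting C and V),
      = kg⁻¹·m⁻²·s⁴·A².
  lx = lm/m² (illuminance = luminous flux per area),
      = m⁻²·cd.
  Ω = V/A (resistance = voltage per current),
      = kg·m²·s⁻³·A⁻².
  Combining: F·m·lx·Ω·s⁻¹ = (kg⁻¹·m⁻²·s⁴·A²) · m · (m⁻²·cd) · (kg·m²·s⁻³·A⁻²) · s⁻¹ = m⁻¹·cd.
Both reduce to m⁻¹·cd.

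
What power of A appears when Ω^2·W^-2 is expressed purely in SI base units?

-4

Ω = V/A (resistance = voltage per current),
    = kg·m²·s⁻³·A⁻².
So Ω² = kg²·m⁴·s⁻⁶·A⁻⁴.
W = J/s (power = energy per time),
    = kg·m²·s⁻³.
So W⁻² = kg⁻²·m⁻⁴·s⁶.
Combining: Ω²·W⁻² = (kg²·m⁴·s⁻⁶·A⁻⁴) · (kg⁻²·m⁻⁴·s⁶) = A⁻⁴.
The exponent of A is -4.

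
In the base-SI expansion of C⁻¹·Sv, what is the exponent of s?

C = s·A.
So C⁻¹ = s⁻¹·A⁻¹.
Sv = m²·s⁻².
Combining: C⁻¹·Sv = (s⁻¹·A⁻¹) · (m²·s⁻²) = m²·s⁻³·A⁻¹.
The exponent of s is -3.

-3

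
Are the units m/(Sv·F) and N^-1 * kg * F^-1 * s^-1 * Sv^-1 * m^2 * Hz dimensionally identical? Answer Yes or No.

Left side:
  Sv = J/kg (equivalent dose = energy per mass),
      = m²·s⁻².
  So Sv⁻¹ = m⁻²·s².
  F = C/V (capacitance = charge per voltage),
      = A·s/(kg·m²·s⁻³·A⁻¹) (substituting C and V),
      = kg⁻¹·m⁻²·s⁴·A².
  So F⁻¹ = kg·m²·s⁻⁴·A⁻².
  Combining: Sv⁻¹·m·F⁻¹ = (m⁻²·s²) · m · (kg·m²·s⁻⁴·A⁻²) = kg·m·s⁻²·A⁻².
Right side:
  N = kg·m·s⁻².
  So N⁻¹ = kg⁻¹·m⁻¹·s².
  F = kg⁻¹·m⁻²·s⁴·A².
  So F⁻¹ = kg·m²·s⁻⁴·A⁻².
  Sv = m²·s⁻².
  So Sv⁻¹ = m⁻²·s².
  Hz = s⁻¹.
  Combining: N⁻¹·kg·F⁻¹·s⁻¹·Sv⁻¹·m²·Hz = (kg⁻¹·m⁻¹·s²) · kg · (kg·m²·s⁻⁴·A⁻²) · s⁻¹ · (m⁻²·s²) · m² · s⁻¹ = kg·m·s⁻²·A⁻².
Both reduce to kg·m·s⁻²·A⁻².

Yes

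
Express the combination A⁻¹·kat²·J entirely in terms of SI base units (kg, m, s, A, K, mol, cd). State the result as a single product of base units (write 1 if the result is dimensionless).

kat = mol/s = s⁻¹·mol (catalytic activity).
So kat² = s⁻²·mol².
J = N·m (work = force × distance),
    = kg·m²·s⁻².
Combining: A⁻¹·kat²·J = A⁻¹ · (s⁻²·mol²) · (kg·m²·s⁻²) = kg·m²·s⁻⁴·A⁻¹·mol².

kg·m²·s⁻⁴·A⁻¹·mol²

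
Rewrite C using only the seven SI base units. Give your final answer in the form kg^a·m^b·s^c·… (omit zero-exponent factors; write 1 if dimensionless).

s·A

C = A·s = s·A (charge = current × time).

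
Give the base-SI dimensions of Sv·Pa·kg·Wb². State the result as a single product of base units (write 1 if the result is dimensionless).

Sv = m²·s⁻².
Pa = kg·m⁻¹·s⁻².
Wb = kg·m²·s⁻²·A⁻¹.
So Wb² = kg²·m⁴·s⁻⁴·A⁻².
Combining: Sv·Pa·kg·Wb² = (m²·s⁻²) · (kg·m⁻¹·s⁻²) · kg · (kg²·m⁴·s⁻⁴·A⁻²) = kg⁴·m⁵·s⁻⁸·A⁻².

kg⁴·m⁵·s⁻⁸·A⁻²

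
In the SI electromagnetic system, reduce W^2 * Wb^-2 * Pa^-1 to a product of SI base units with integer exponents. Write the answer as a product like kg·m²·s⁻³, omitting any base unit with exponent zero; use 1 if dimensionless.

kg⁻¹·m·A²

W = J/s (power = energy per time),
    = kg·m²·s⁻³.
So W² = kg²·m⁴·s⁻⁶.
Wb = V·s (flux: a volt is a weber per second),
    = kg·m²·s⁻²·A⁻¹.
So Wb⁻² = kg⁻²·m⁻⁴·s⁴·A².
Pa = N/m² (pressure = force per area),
    = kg·m⁻¹·s⁻².
So Pa⁻¹ = kg⁻¹·m·s².
Combining: W²·Wb⁻²·Pa⁻¹ = (kg²·m⁴·s⁻⁶) · (kg⁻²·m⁻⁴·s⁴·A²) · (kg⁻¹·m·s²) = kg⁻¹·m·A².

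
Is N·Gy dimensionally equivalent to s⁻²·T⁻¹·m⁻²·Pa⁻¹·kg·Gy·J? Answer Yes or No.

Left side:
  N = kg·m/s² = kg·m·s⁻² (force = mass × acceleration).
  Gy = J/kg (absorbed dose = energy per mass),
      = m²·s⁻².
  Combining: N·Gy = (kg·m·s⁻²) · (m²·s⁻²) = kg·m³·s⁻⁴.
Right side:
  T = kg·s⁻²·A⁻¹.
  So T⁻¹ = kg⁻¹·s²·A.
  Pa = kg·m⁻¹·s⁻².
  So Pa⁻¹ = kg⁻¹·m·s².
  Gy = m²·s⁻².
  J = kg·m²·s⁻².
  Combining: s⁻²·T⁻¹·m⁻²·Pa⁻¹·kg·Gy·J = s⁻² · (kg⁻¹·s²·A) · m⁻² · (kg⁻¹·m·s²) · kg · (m²·s⁻²) · (kg·m²·s⁻²) = m³·s⁻²·A.
Left is kg·m³·s⁻⁴; right is m³·s⁻²·A — different.

No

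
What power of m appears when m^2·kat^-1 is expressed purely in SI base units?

2

kat = mol/s = s⁻¹·mol (catalytic activity).
So kat⁻¹ = s·mol⁻¹.
Combining: m²·kat⁻¹ = m² · (s·mol⁻¹) = m²·s·mol⁻¹.
The exponent of m is 2.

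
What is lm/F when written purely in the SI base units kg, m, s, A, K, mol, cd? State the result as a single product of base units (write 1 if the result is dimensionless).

F = kg⁻¹·m⁻²·s⁴·A².
So F⁻¹ = kg·m²·s⁻⁴·A⁻².
lm = cd.
Combining: F⁻¹·lm = (kg·m²·s⁻⁴·A⁻²) · cd = kg·m²·s⁻⁴·A⁻²·cd.

kg·m²·s⁻⁴·A⁻²·cd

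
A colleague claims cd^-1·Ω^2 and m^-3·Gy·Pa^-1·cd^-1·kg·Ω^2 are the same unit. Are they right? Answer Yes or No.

Left side:
  Ω = V/A (resistance = voltage per current),
      = kg·m²·s⁻³·A⁻².
  So Ω² = kg²·m⁴·s⁻⁶·A⁻⁴.
  Combining: cd⁻¹·Ω² = cd⁻¹ · (kg²·m⁴·s⁻⁶·A⁻⁴) = kg²·m⁴·s⁻⁶·A⁻⁴·cd⁻¹.
Right side:
  Gy = J/kg (absorbed dose = energy per mass),
      = m²·s⁻².
  Pa = N/m² (pressure = force per area),
      = kg·m⁻¹·s⁻².
  So Pa⁻¹ = kg⁻¹·m·s².
  Ω = V/A (resistance = voltage per current),
      = kg·m²·s⁻³·A⁻².
  So Ω² = kg²·m⁴·s⁻⁶·A⁻⁴.
  Combining: m⁻³·Gy·Pa⁻¹·cd⁻¹·kg·Ω² = m⁻³ · (m²·s⁻²) · (kg⁻¹·m·s²) · cd⁻¹ · kg · (kg²·m⁴·s⁻⁶·A⁻⁴) = kg²·m⁴·s⁻⁶·A⁻⁴·cd⁻¹.
Both reduce to kg²·m⁴·s⁻⁶·A⁻⁴·cd⁻¹.

Yes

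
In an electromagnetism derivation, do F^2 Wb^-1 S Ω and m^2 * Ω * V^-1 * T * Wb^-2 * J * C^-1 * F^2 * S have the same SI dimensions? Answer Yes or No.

Yes

Left side:
  F = C/V (capacitance = charge per voltage),
      = A·s/(kg·m²·s⁻³·A⁻¹) (substituting C and V),
      = kg⁻¹·m⁻²·s⁴·A².
  So F² = kg⁻²·m⁻⁴·s⁸·A⁴.
  Wb = V·s (flux: a volt is a weber per second),
      = kg·m²·s⁻²·A⁻¹.
  So Wb⁻¹ = kg⁻¹·m⁻²·s²·A.
  S = 1/Ω (conductance is reciprocal resistance),
      = kg⁻¹·m⁻²·s³·A².
  Ω = V/A (resistance = voltage per current),
      = kg·m²·s⁻³·A⁻².
  Combining: F²·Wb⁻¹·S·Ω = (kg⁻²·m⁻⁴·s⁸·A⁴) · (kg⁻¹·m⁻²·s²·A) · (kg⁻¹·m⁻²·s³·A²) · (kg·m²·s⁻³·A⁻²) = kg⁻³·m⁻⁶·s¹⁰·A⁵.
Right side:
  Ω = kg·m²·s⁻³·A⁻².
  V = kg·m²·s⁻³·A⁻¹.
  So V⁻¹ = kg⁻¹·m⁻²·s³·A.
  T = kg·s⁻²·A⁻¹.
  Wb = kg·m²·s⁻²·A⁻¹.
  So Wb⁻² = kg⁻²·m⁻⁴·s⁴·A².
  J = kg·m²·s⁻².
  C = s·A.
  So C⁻¹ = s⁻¹·A⁻¹.
  F = kg⁻¹·m⁻²·s⁴·A².
  So F² = kg⁻²·m⁻⁴·s⁸·A⁴.
  S = kg⁻¹·m⁻²·s³·A².
  Combining: m²·Ω·V⁻¹·T·Wb⁻²·J·C⁻¹·F²·S = m² · (kg·m²·s⁻³·A⁻²) · (kg⁻¹·m⁻²·s³·A) · (kg·s⁻²·A⁻¹) · (kg⁻²·m⁻⁴·s⁴·A²) · (kg·m²·s⁻²) · (s⁻¹·A⁻¹) · (kg⁻²·m⁻⁴·s⁸·A⁴) · (kg⁻¹·m⁻²·s³·A²) = kg⁻³·m⁻⁶·s¹⁰·A⁵.
Both reduce to kg⁻³·m⁻⁶·s¹⁰·A⁵.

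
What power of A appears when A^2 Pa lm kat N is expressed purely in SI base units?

Pa = N/m² (pressure = force per area),
    = kg·m⁻¹·s⁻².
lm = cd·sr = cd (luminous flux; sr is dimensionless).
kat = mol/s = s⁻¹·mol (catalytic activity).
N = kg·m/s² = kg·m·s⁻² (force = mass × acceleration).
Combining: A²·Pa·lm·kat·N = A² · (kg·m⁻¹·s⁻²) · cd · (s⁻¹·mol) · (kg·m·s⁻²) = kg²·s⁻⁵·A²·mol·cd.
The exponent of A is 2.

2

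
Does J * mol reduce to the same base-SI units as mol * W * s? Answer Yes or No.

Left side:
  J = N·m (work = force × distance),
      = kg·m²·s⁻².
  Combining: J·mol = (kg·m²·s⁻²) · mol = kg·m²·s⁻²·mol.
Right side:
  W = J/s (power = energy per time),
      = kg·m²·s⁻³.
  Combining: mol·W·s = mol · (kg·m²·s⁻³) · s = kg·m²·s⁻²·mol.
Both reduce to kg·m²·s⁻²·mol.

Yes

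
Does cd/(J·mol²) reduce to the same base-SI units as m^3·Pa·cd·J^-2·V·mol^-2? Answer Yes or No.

No

Left side:
  J = kg·m²·s⁻².
  So J⁻¹ = kg⁻¹·m⁻²·s².
  Combining: J⁻¹·mol⁻²·cd = (kg⁻¹·m⁻²·s²) · mol⁻² · cd = kg⁻¹·m⁻²·s²·mol⁻²·cd.
Right side:
  Pa = N/m² (pressure = force per area),
      = kg·m⁻¹·s⁻².
  J = N·m (work = force × distance),
      = kg·m²·s⁻².
  So J⁻² = kg⁻²·m⁻⁴·s⁴.
  V = W/A (potential = power per current),
      = kg·m²·s⁻³·A⁻¹.
  Combining: m³·Pa·cd·J⁻²·V·mol⁻² = m³ · (kg·m⁻¹·s⁻²) · cd · (kg⁻²·m⁻⁴·s⁴) · (kg·m²·s⁻³·A⁻¹) · mol⁻² = s⁻¹·A⁻¹·mol⁻²·cd.
Left is kg⁻¹·m⁻²·s²·mol⁻²·cd; right is s⁻¹·A⁻¹·mol⁻²·cd — different.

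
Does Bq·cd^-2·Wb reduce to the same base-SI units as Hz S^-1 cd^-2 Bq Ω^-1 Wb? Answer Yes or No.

No

Left side:
  Bq = s⁻¹.
  Wb = kg·m²·s⁻²·A⁻¹.
  Combining: Bq·cd⁻²·Wb = s⁻¹ · cd⁻² · (kg·m²·s⁻²·A⁻¹) = kg·m²·s⁻³·A⁻¹·cd⁻².
Right side:
  Hz = s⁻¹.
  S = kg⁻¹·m⁻²·s³·A².
  So S⁻¹ = kg·m²·s⁻³·A⁻².
  Bq = s⁻¹.
  Ω = kg·m²·s⁻³·A⁻².
  So Ω⁻¹ = kg⁻¹·m⁻²·s³·A².
  Wb = kg·m²·s⁻²·A⁻¹.
  Combining: Hz·S⁻¹·cd⁻²·Bq·Ω⁻¹·Wb = s⁻¹ · (kg·m²·s⁻³·A⁻²) · cd⁻² · s⁻¹ · (kg⁻¹·m⁻²·s³·A²) · (kg·m²·s⁻²·A⁻¹) = kg·m²·s⁻⁴·A⁻¹·cd⁻².
Left is kg·m²·s⁻³·A⁻¹·cd⁻²; right is kg·m²·s⁻⁴·A⁻¹·cd⁻² — different.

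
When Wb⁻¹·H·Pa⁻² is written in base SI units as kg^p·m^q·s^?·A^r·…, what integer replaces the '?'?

Wb = V·s (flux: a volt is a weber per second),
    = kg·m²·s⁻²·A⁻¹.
So Wb⁻¹ = kg⁻¹·m⁻²·s²·A.
H = Wb/A (inductance = flux per current),
    = kg·m²·s⁻²·A⁻².
Pa = N/m² (pressure = force per area),
    = kg·m⁻¹·s⁻².
So Pa⁻² = kg⁻²·m²·s⁴.
Combining: Wb⁻¹·H·Pa⁻² = (kg⁻¹·m⁻²·s²·A) · (kg·m²·s⁻²·A⁻²) · (kg⁻²·m²·s⁴) = kg⁻²·m²·s⁴·A⁻¹.
The exponent of s is 4.

4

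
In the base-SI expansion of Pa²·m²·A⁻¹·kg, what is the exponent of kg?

3

Pa = kg·m⁻¹·s⁻².
So Pa² = kg²·m⁻²·s⁻⁴.
Combining: Pa²·m²·A⁻¹·kg = (kg²·m⁻²·s⁻⁴) · m² · A⁻¹ · kg = kg³·s⁻⁴·A⁻¹.
The exponent of kg is 3.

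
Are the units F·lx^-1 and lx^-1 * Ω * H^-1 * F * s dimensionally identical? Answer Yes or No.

Yes

Left side:
  F = C/V (capacitance = charge per voltage),
      = A·s/(kg·m²·s⁻³·A⁻¹) (substituting C and V),
      = kg⁻¹·m⁻²·s⁴·A².
  lx = lm/m² (illuminance = luminous flux per area),
      = m⁻²·cd.
  So lx⁻¹ = m²·cd⁻¹.
  Combining: F·lx⁻¹ = (kg⁻¹·m⁻²·s⁴·A²) · (m²·cd⁻¹) = kg⁻¹·s⁴·A²·cd⁻¹.
Right side:
  lx = lm/m² (illuminance = luminous flux per area),
      = m⁻²·cd.
  So lx⁻¹ = m²·cd⁻¹.
  Ω = V/A (resistance = voltage per current),
      = kg·m²·s⁻³·A⁻².
  H = Wb/A (inductance = flux per current),
      = kg·m²·s⁻²·A⁻².
  So H⁻¹ = kg⁻¹·m⁻²·s²·A².
  F = C/V (capacitance = charge per voltage),
      = A·s/(kg·m²·s⁻³·A⁻¹) (substituting C and V),
      = kg⁻¹·m⁻²·s⁴·A².
  Combining: lx⁻¹·Ω·H⁻¹·F·s = (m²·cd⁻¹) · (kg·m²·s⁻³·A⁻²) · (kg⁻¹·m⁻²·s²·A²) · (kg⁻¹·m⁻²·s⁴·A²) · s = kg⁻¹·s⁴·A²·cd⁻¹.
Both reduce to kg⁻¹·s⁴·A²·cd⁻¹.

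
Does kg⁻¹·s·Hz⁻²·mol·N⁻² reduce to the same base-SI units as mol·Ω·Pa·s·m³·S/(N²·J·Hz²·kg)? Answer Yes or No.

Yes

Left side:
  Hz = 1/s = s⁻¹ (frequency is cycles per second).
  So Hz⁻² = s².
  N = kg·m/s² = kg·m·s⁻² (force = mass × acceleration).
  So N⁻² = kg⁻²·m⁻²·s⁴.
  Combining: kg⁻¹·s·Hz⁻²·mol·N⁻² = kg⁻¹ · s · s² · mol · (kg⁻²·m⁻²·s⁴) = kg⁻³·m⁻²·s⁷·mol.
Right side:
  N = kg·m·s⁻².
  So N⁻² = kg⁻²·m⁻²·s⁴.
  Ω = kg·m²·s⁻³·A⁻².
  Pa = kg·m⁻¹·s⁻².
  J = kg·m²·s⁻².
  So J⁻¹ = kg⁻¹·m⁻²·s².
  Hz = s⁻¹.
  So Hz⁻² = s².
  S = kg⁻¹·m⁻²·s³·A².
  Combining: N⁻²·mol·Ω·Pa·J⁻¹·s·Hz⁻²·m³·kg⁻¹·S = (kg⁻²·m⁻²·s⁴) · mol · (kg·m²·s⁻³·A⁻²) · (kg·m⁻¹·s⁻²) · (kg⁻¹·m⁻²·s²) · s · s² · m³ · kg⁻¹ · (kg⁻¹·m⁻²·s³·A²) = kg⁻³·m⁻²·s⁷·mol.
Both reduce to kg⁻³·m⁻²·s⁷·mol.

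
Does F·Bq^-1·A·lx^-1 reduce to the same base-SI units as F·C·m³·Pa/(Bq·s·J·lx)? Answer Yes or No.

Left side:
  F = C/V (capacitance = charge per voltage),
      = A·s/(kg·m²·s⁻³·A⁻¹) (substituting C and V),
      = kg⁻¹·m⁻²·s⁴·A².
  Bq = 1/s = s⁻¹ (activity is decays per second).
  So Bq⁻¹ = s.
  lx = lm/m² (illuminance = luminous flux per area),
      = m⁻²·cd.
  So lx⁻¹ = m²·cd⁻¹.
  Combining: F·Bq⁻¹·A·lx⁻¹ = (kg⁻¹·m⁻²·s⁴·A²) · s · A · (m²·cd⁻¹) = kg⁻¹·s⁵·A³·cd⁻¹.
Right side:
  F = kg⁻¹·m⁻²·s⁴·A².
  Bq = s⁻¹.
  So Bq⁻¹ = s.
  C = s·A.
  J = kg·m²·s⁻².
  So J⁻¹ = kg⁻¹·m⁻²·s².
  lx = m⁻²·cd.
  So lx⁻¹ = m²·cd⁻¹.
  Pa = kg·m⁻¹·s⁻².
  Combining: F·Bq⁻¹·C·m³·s⁻¹·J⁻¹·lx⁻¹·Pa = (kg⁻¹·m⁻²·s⁴·A²) · s · (s·A) · m³ · s⁻¹ · (kg⁻¹·m⁻²·s²) · (m²·cd⁻¹) · (kg·m⁻¹·s⁻²) = kg⁻¹·s⁵·A³·cd⁻¹.
Both reduce to kg⁻¹·s⁵·A³·cd⁻¹.

Yes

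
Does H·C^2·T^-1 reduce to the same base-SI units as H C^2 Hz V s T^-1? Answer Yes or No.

Left side:
  H = Wb/A (inductance = flux per current),
      = kg·m²·s⁻²·A⁻².
  C = A·s = s·A (charge = current × time).
  So C² = s²·A².
  T = Wb/m² (flux density = flux per area),
      = kg·s⁻²·A⁻¹.
  So T⁻¹ = kg⁻¹·s²·A.
  Combining: H·C²·T⁻¹ = (kg·m²·s⁻²·A⁻²) · (s²·A²) · (kg⁻¹·s²·A) = m²·s²·A.
Right side:
  H = Wb/A (inductance = flux per current),
      = kg·m²·s⁻²·A⁻².
  C = A·s = s·A (charge = current × time).
  So C² = s²·A².
  Hz = 1/s = s⁻¹ (frequency is cycles per second).
  V = W/A (potential = power per current),
      = kg·m²·s⁻³·A⁻¹.
  T = Wb/m² (flux density = flux per area),
      = kg·s⁻²·A⁻¹.
  So T⁻¹ = kg⁻¹·s²·A.
  Combining: H·C²·Hz·V·s·T⁻¹ = (kg·m²·s⁻²·A⁻²) · (s²·A²) · s⁻¹ · (kg·m²·s⁻³·A⁻¹) · s · (kg⁻¹·s²·A) = kg·m⁴·s⁻¹.
Left is m²·s²·A; right is kg·m⁴·s⁻¹ — different.

No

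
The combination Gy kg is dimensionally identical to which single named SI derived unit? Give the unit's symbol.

J

Gy = m²·s⁻².
Combining: Gy·kg = (m²·s⁻²) · kg = kg·m²·s⁻².
kg·m²·s⁻² is the base-SI form of the joule.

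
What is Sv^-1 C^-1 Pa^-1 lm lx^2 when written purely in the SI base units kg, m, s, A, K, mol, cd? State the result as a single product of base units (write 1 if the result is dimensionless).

kg⁻¹·m⁻⁵·s³·A⁻¹·cd³

Sv = m²·s⁻².
So Sv⁻¹ = m⁻²·s².
C = s·A.
So C⁻¹ = s⁻¹·A⁻¹.
Pa = kg·m⁻¹·s⁻².
So Pa⁻¹ = kg⁻¹·m·s².
lm = cd.
lx = m⁻²·cd.
So lx² = m⁻⁴·cd².
Combining: Sv⁻¹·C⁻¹·Pa⁻¹·lm·lx² = (m⁻²·s²) · (s⁻¹·A⁻¹) · (kg⁻¹·m·s²) · cd · (m⁻⁴·cd²) = kg⁻¹·m⁻⁵·s³·A⁻¹·cd³.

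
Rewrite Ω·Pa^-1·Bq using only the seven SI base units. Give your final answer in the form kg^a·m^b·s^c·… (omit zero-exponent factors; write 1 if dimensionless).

Ω = V/A (resistance = voltage per current),
    = kg·m²·s⁻³·A⁻².
Pa = N/m² (pressure = force per area),
    = kg·m⁻¹·s⁻².
So Pa⁻¹ = kg⁻¹·m·s².
Bq = 1/s = s⁻¹ (activity is decays per second).
Combining: Ω·Pa⁻¹·Bq = (kg·m²·s⁻³·A⁻²) · (kg⁻¹·m·s²) · s⁻¹ = m³·s⁻²·A⁻².

m³·s⁻²·A⁻²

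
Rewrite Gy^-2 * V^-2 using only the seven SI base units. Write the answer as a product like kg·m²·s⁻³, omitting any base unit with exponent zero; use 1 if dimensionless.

Gy = J/kg (absorbed dose = energy per mass),
    = m²·s⁻².
So Gy⁻² = m⁻⁴·s⁴.
V = W/A (potential = power per current),
    = kg·m²·s⁻³·A⁻¹.
So V⁻² = kg⁻²·m⁻⁴·s⁶·A².
Combining: Gy⁻²·V⁻² = (m⁻⁴·s⁴) · (kg⁻²·m⁻⁴·s⁶·A²) = kg⁻²·m⁻⁸·s¹⁰·A².

kg⁻²·m⁻⁸·s¹⁰·A²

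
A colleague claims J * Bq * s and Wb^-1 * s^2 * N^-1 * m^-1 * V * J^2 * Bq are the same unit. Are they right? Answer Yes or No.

Left side:
  J = N·m (work = force × distance),
      = kg·m²·s⁻².
  Bq = 1/s = s⁻¹ (activity is decays per second).
  Combining: J·Bq·s = (kg·m²·s⁻²) · s⁻¹ · s = kg·m²·s⁻².
Right side:
  Wb = V·s (flux: a volt is a weber per second),
      = kg·m²·s⁻²·A⁻¹.
  So Wb⁻¹ = kg⁻¹·m⁻²·s²·A.
  N = kg·m/s² = kg·m·s⁻² (force = mass × acceleration).
  So N⁻¹ = kg⁻¹·m⁻¹·s².
  V = W/A (potential = power per current),
      = kg·m²·s⁻³·A⁻¹.
  J = N·m (work = force × distance),
      = kg·m²·s⁻².
  So J² = kg²·m⁴·s⁻⁴.
  Bq = 1/s = s⁻¹ (activity is decays per second).
  Combining: Wb⁻¹·s²·N⁻¹·m⁻¹·V·J²·Bq = (kg⁻¹·m⁻²·s²·A) · s² · (kg⁻¹·m⁻¹·s²) · m⁻¹ · (kg·m²·s⁻³·A⁻¹) · (kg²·m⁴·s⁻⁴) · s⁻¹ = kg·m²·s⁻².
Both reduce to kg·m²·s⁻².

Yes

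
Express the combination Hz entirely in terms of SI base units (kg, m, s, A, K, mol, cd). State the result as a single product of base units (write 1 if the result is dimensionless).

Hz = 1/s = s⁻¹ (frequency is cycles per second).

s⁻¹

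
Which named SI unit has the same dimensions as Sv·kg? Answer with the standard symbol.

J

Sv = J/kg (equivalent dose = energy per mass),
    = m²·s⁻².
Combining: Sv·kg = (m²·s⁻²) · kg = kg·m²·s⁻².
kg·m²·s⁻² is the base-SI form of the joule.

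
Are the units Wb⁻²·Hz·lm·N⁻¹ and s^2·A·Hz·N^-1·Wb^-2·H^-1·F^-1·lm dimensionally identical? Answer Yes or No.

Left side:
  Wb = V·s (flux: a volt is a weber per second),
      = kg·m²·s⁻²·A⁻¹.
  So Wb⁻² = kg⁻²·m⁻⁴·s⁴·A².
  Hz = 1/s = s⁻¹ (frequency is cycles per second).
  lm = cd·sr = cd (luminous flux; sr is dimensionless).
  N = kg·m/s² = kg·m·s⁻² (force = mass × acceleration).
  So N⁻¹ = kg⁻¹·m⁻¹·s².
  Combining: Wb⁻²·Hz·lm·N⁻¹ = (kg⁻²·m⁻⁴·s⁴·A²) · s⁻¹ · cd · (kg⁻¹·m⁻¹·s²) = kg⁻³·m⁻⁵·s⁵·A²·cd.
Right side:
  Hz = 1/s = s⁻¹ (frequency is cycles per second).
  N = kg·m/s² = kg·m·s⁻² (force = mass × acceleration).
  So N⁻¹ = kg⁻¹·m⁻¹·s².
  Wb = V·s (flux: a volt is a weber per second),
      = kg·m²·s⁻²·A⁻¹.
  So Wb⁻² = kg⁻²·m⁻⁴·s⁴·A².
  H = Wb/A (inductance = flux per current),
      = kg·m²·s⁻²·A⁻².
  So H⁻¹ = kg⁻¹·m⁻²·s²·A².
  F = C/V (capacitance = charge per voltage),
      = A·s/(kg·m²·s⁻³·A⁻¹) (substituting C and V),
      = kg⁻¹·m⁻²·s⁴·A².
  So F⁻¹ = kg·m²·s⁻⁴·A⁻².
  lm = cd·sr = cd (luminous flux; sr is dimensionless).
  Combining: s²·A·Hz·N⁻¹·Wb⁻²·H⁻¹·F⁻¹·lm = s² · A · s⁻¹ · (kg⁻¹·m⁻¹·s²) · (kg⁻²·m⁻⁴·s⁴·A²) · (kg⁻¹·m⁻²·s²·A²) · (kg·m²·s⁻⁴·A⁻²) · cd = kg⁻³·m⁻⁵·s⁵·A³·cd.
Left is kg⁻³·m⁻⁵·s⁵·A²·cd; right is kg⁻³·m⁻⁵·s⁵·A³·cd — different.

No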